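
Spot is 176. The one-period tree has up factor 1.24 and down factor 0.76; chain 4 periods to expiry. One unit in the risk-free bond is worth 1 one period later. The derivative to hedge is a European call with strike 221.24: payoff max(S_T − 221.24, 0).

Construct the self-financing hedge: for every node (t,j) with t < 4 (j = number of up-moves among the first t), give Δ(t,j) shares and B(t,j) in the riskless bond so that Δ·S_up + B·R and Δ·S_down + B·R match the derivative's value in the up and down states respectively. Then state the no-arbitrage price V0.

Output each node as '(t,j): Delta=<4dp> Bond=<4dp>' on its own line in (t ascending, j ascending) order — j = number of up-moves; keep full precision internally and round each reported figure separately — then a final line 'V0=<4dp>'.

Under the risk-neutral measure, an up-move has probability p* = (R−d)/(u−d) = 0.5000 and values discount at R = 1.
Terminal payoffs: V(4,0)=0.0000, V(4,1)=0.0000, V(4,2)=0.0000, V(4,3)=33.7900, V(4,4)=194.8616
  t=3,j=0: stock 77.2598 → up 95.8021 (V=0.0000), down 58.7174 (V=0.0000). Price 0.0000; hedge Δ=0.0000, bond B=0.0000.
  t=3,j=1: stock 126.0554 → up 156.3087 (V=0.0000), down 95.8021 (V=0.0000). Price 0.0000; hedge Δ=0.0000, bond B=0.0000.
  t=3,j=2: stock 205.6694 → up 255.0300 (V=33.7900), down 156.3087 (V=0.0000). Price 16.8950; hedge Δ=0.3423, bond B=-53.5009.
  t=3,j=3: stock 335.5658 → up 416.1016 (V=194.8616), down 255.0300 (V=33.7900). Price 114.3258; hedge Δ=1.0000, bond B=-221.2400.
  t=2,j=0: stock 101.6576 → up 126.0554 (V=0.0000), down 77.2598 (V=0.0000). Price 0.0000; hedge Δ=0.0000, bond B=0.0000.
  t=2,j=1: stock 165.8624 → up 205.6694 (V=16.8950), down 126.0554 (V=0.0000). Price 8.4475; hedge Δ=0.2122, bond B=-26.7504.
  t=2,j=2: stock 270.6176 → up 335.5658 (V=114.3258), down 205.6694 (V=16.8950). Price 65.6104; hedge Δ=0.7501, bond B=-137.3704.
  t=1,j=0: stock 133.7600 → up 165.8624 (V=8.4475), down 101.6576 (V=0.0000). Price 4.2238; hedge Δ=0.1316, bond B=-13.3752.
  t=1,j=1: stock 218.2400 → up 270.6176 (V=65.6104), down 165.8624 (V=8.4475). Price 37.0290; hedge Δ=0.5457, bond B=-82.0604.
  t=0,j=0: stock 176.0000 → up 218.2400 (V=37.0290), down 133.7600 (V=4.2238). Price 20.6264; hedge Δ=0.3883, bond B=-47.7178.
Check: Δ(0,0)·S0 + B(0,0) = 20.6264 = V0.

(0,0): Delta=0.3883 Bond=-47.7178
(1,0): Delta=0.1316 Bond=-13.3752
(1,1): Delta=0.5457 Bond=-82.0604
(2,0): Delta=0.0000 Bond=0.0000
(2,1): Delta=0.2122 Bond=-26.7504
(2,2): Delta=0.7501 Bond=-137.3704
(3,0): Delta=0.0000 Bond=0.0000
(3,1): Delta=0.0000 Bond=0.0000
(3,2): Delta=0.3423 Bond=-53.5009
(3,3): Delta=1.0000 Bond=-221.2400
V0=20.6264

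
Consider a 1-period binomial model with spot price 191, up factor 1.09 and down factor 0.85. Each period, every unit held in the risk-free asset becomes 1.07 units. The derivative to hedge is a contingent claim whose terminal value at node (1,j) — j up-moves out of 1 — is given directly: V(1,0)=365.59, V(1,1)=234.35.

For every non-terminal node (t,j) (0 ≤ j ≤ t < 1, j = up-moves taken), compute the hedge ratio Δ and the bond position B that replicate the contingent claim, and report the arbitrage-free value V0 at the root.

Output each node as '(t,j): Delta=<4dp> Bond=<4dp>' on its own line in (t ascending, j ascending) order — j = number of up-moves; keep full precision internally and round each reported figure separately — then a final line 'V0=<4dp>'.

The replicating-portfolio and risk-neutral prices coincide; use p* = (1.07−0.85)/(1.09−0.85) = 0.9167 for the latter.
Terminal payoffs: V(1,0)=365.5900, V(1,1)=234.3500
  t=0,j=0: stock 191.0000 → up 208.1900 (V=234.3500), down 162.3500 (V=365.5900). Price 229.2399; hedge Δ=-2.8630, bond B=776.0732.
Check: Δ(0,0)·S0 + B(0,0) = 229.2399 = V0.

(0,0): Delta=-2.8630 Bond=776.0732
V0=229.2399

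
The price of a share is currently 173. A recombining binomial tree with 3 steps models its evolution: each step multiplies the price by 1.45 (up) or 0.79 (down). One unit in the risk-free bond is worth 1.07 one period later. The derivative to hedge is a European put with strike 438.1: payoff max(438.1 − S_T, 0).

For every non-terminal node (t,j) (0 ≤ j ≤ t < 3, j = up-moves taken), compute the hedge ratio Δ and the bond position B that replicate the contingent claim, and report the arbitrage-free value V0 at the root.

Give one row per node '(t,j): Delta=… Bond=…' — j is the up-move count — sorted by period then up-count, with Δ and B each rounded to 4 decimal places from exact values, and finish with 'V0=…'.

(0,0): Delta=-0.8770 Bond=341.9139
(1,0): Delta=-1.0000 Bond=382.6535
(1,1): Delta=-0.7861 Bond=343.0403
(2,0): Delta=-1.0000 Bond=409.4393
(2,1): Delta=-1.0000 Bond=409.4393
(2,2): Delta=-0.6280 Bond=309.5291
V0=190.1868

Risk-neutral probability p* = (R−d)/(u−d) = (1.07−0.79)/(1.45−0.79) = 0.4242.
At expiry t=3: V(3,0)=352.8043, V(3,1)=281.5445, V(3,2)=150.7513, V(3,3)=0.0000
(2,0): S=107.9693. Δ = (V_up−V_dn)/(S_up−S_dn) = (281.5445−352.8043)/(156.5555−85.2957) = -1.0000. V = [p*·281.5445 + (1−p*)·352.8043]/1.07 = 301.4700. B = V − Δ·S = 409.4393.
(2,1): S=198.1715. Δ = (V_up−V_dn)/(S_up−S_dn) = (150.7513−281.5445)/(287.3487−156.5555) = -1.0000. V = [p*·150.7513 + (1−p*)·281.5445]/1.07 = 211.2678. B = V − Δ·S = 409.4393.
(2,2): S=363.7325. Δ = (V_up−V_dn)/(S_up−S_dn) = (0.0000−150.7513)/(527.4121−287.3487) = -0.6280. V = [p*·0.0000 + (1−p*)·150.7513]/1.07 = 81.1180. B = V − Δ·S = 309.5291.
(1,0): S=136.6700. Δ = (V_up−V_dn)/(S_up−S_dn) = (211.2678−301.4700)/(198.1715−107.9693) = -1.0000. V = [p*·211.2678 + (1−p*)·301.4700]/1.07 = 245.9835. B = V − Δ·S = 382.6535.
(1,1): S=250.8500. Δ = (V_up−V_dn)/(S_up−S_dn) = (81.1180−211.2678)/(363.7325−198.1715) = -0.7861. V = [p*·81.1180 + (1−p*)·211.2678]/1.07 = 145.8436. B = V − Δ·S = 343.0403.
(0,0): S=173.0000. Δ = (V_up−V_dn)/(S_up−S_dn) = (145.8436−245.9835)/(250.8500−136.6700) = -0.8770. V = [p*·145.8436 + (1−p*)·245.9835]/1.07 = 190.1868. B = V − Δ·S = 341.9139.
The time-0 hedge costs 190.1868, which is the no-arbitrage price.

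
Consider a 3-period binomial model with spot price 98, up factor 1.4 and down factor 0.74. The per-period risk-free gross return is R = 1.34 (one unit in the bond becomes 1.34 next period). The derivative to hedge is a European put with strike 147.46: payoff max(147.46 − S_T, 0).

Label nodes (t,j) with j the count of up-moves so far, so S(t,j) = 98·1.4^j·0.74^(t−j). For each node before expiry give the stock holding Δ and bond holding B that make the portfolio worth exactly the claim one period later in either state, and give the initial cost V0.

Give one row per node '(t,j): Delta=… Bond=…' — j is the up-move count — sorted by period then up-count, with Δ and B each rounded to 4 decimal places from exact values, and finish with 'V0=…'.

Under the risk-neutral measure, an up-move has probability p* = (R−d)/(u−d) = 0.9091 and values discount at R = 1.34.
Payoff layer (t=3): V(3,0)=107.7480, V(3,1)=72.3293, V(3,2)=5.3208, V(3,3)=0.0000
  t=2,j=0: stock 53.6648 → up 75.1307 (V=72.3293), down 39.7120 (V=107.7480). Price 56.3800; hedge Δ=-1.0000, bond B=110.0448.
  t=2,j=1: stock 101.5280 → up 142.1392 (V=5.3208), down 75.1307 (V=72.3293). Price 8.5168; hedge Δ=-1.0000, bond B=110.0448.
  t=2,j=2: stock 192.0800 → up 268.9120 (V=0.0000), down 142.1392 (V=5.3208). Price 0.3610; hedge Δ=-0.0420, bond B=8.4228.
  t=1,j=0: stock 72.5200 → up 101.5280 (V=8.5168), down 53.6648 (V=56.3800). Price 9.6030; hedge Δ=-1.0000, bond B=82.1230.
  t=1,j=1: stock 137.2000 → up 192.0800 (V=0.3610), down 101.5280 (V=8.5168). Price 0.8227; hedge Δ=-0.0901, bond B=13.1800.
  t=0,j=0: stock 98.0000 → up 137.2000 (V=0.8227), down 72.5200 (V=9.6030). Price 1.2096; hedge Δ=-0.1357, bond B=14.5131.
Self-financing check: at every node Δ·S+B equals the discounted successor values.

(0,0): Delta=-0.1357 Bond=14.5131
(1,0): Delta=-1.0000 Bond=82.1230
(1,1): Delta=-0.0901 Bond=13.1800
(2,0): Delta=-1.0000 Bond=110.0448
(2,1): Delta=-1.0000 Bond=110.0448
(2,2): Delta=-0.0420 Bond=8.4228
V0=1.2096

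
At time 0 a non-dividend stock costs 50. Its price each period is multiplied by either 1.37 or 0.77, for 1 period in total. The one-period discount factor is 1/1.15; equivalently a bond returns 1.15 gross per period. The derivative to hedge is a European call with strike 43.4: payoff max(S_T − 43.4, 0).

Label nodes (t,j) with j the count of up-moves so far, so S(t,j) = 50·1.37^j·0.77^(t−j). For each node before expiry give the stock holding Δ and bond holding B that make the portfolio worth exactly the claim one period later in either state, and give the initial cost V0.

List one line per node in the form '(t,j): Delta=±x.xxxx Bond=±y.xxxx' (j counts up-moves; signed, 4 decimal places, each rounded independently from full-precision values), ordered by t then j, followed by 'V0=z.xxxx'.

Since d<R<u, set p* = (R−d)/(u−d) = 0.6333; price each node as the discounted p*-expectation of its children.
Terminal payoffs: V(1,0)=0.0000, V(1,1)=25.1000
(0,0): S=50.0000. Δ = (V_up−V_dn)/(S_up−S_dn) = (25.1000−0.0000)/(68.5000−38.5000) = 0.8367. V = [p*·25.1000 + (1−p*)·0.0000]/1.15 = 13.8232. B = V − Δ·S = -28.0101.
Root portfolio cost Δ·50+B reproduces V0=13.8232.

(0,0): Delta=0.8367 Bond=-28.0101
V0=13.8232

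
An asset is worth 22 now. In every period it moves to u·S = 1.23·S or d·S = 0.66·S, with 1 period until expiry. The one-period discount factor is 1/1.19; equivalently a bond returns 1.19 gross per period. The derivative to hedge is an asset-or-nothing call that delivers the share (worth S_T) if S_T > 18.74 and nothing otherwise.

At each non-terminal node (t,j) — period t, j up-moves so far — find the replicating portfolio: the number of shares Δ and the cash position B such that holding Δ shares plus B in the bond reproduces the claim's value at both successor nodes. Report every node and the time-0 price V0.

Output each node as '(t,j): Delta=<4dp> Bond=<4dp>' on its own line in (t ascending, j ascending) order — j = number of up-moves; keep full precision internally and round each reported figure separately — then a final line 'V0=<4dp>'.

(0,0): Delta=2.1579 Bond=-26.3299
V0=21.1437

No-arbitrage ⇒ martingale measure with p* = (R−d)/(u−d) = 0.9298.
Terminal values V(1,·): V(1,0)=0.0000, V(1,1)=27.0600
  t=0,j=0: stock 22.0000 → up 27.0600 (V=27.0600), down 14.5200 (V=0.0000). Price 21.1437; hedge Δ=2.1579, bond B=-26.3299.
Self-financing check: at every node Δ·S+B equals the discounted successor values.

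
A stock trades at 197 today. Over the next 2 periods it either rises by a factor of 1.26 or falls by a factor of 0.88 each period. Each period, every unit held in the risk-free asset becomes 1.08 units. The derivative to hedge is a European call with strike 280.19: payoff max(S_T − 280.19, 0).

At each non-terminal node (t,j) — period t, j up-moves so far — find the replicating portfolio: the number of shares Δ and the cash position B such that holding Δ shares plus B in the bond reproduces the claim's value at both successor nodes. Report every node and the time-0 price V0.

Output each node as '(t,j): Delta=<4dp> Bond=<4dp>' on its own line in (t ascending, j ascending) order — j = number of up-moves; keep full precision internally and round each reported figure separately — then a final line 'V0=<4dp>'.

(0,0): Delta=0.2120 Bond=-34.0313
(1,0): Delta=0.0000 Bond=0.0000
(1,1): Delta=0.3453 Bond=-69.8322
V0=7.7344

Since d<R<u, set p* = (R−d)/(u−d) = 0.5263; price each node as the discounted p*-expectation of its children.
Terminal payoffs: V(2,0)=0.0000, V(2,1)=0.0000, V(2,2)=32.5672
Node (1,0) S=173.3600: V=(p*·0.0000+(1−p*)·0.0000)/1.08=0.0000; Δ=(0.0000−0.0000)/(218.4336−152.5568)=0.0000; B=V−Δ·S=0.0000
Node (1,1) S=248.2200: V=(p*·32.5672+(1−p*)·0.0000)/1.08=15.8710; Δ=(32.5672−0.0000)/(312.7572−218.4336)=0.3453; B=V−Δ·S=-69.8322
Node (0,0) S=197.0000: V=(p*·15.8710+(1−p*)·0.0000)/1.08=7.7344; Δ=(15.8710−0.0000)/(248.2200−173.3600)=0.2120; B=V−Δ·S=-34.0313
Self-financing check: at every node Δ·S+B equals the discounted successor values.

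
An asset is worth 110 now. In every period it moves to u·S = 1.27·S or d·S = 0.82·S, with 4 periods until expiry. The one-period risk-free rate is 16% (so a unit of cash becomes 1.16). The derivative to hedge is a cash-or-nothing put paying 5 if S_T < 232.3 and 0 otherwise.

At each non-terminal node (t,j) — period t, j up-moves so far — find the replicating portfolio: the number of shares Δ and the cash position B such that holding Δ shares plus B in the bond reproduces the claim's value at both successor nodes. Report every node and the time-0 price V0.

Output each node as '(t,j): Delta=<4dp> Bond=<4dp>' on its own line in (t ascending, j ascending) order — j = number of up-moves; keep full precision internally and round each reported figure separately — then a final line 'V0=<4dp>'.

Risk-neutral probability p* = (R−d)/(u−d) = (1.16−0.82)/(1.27−0.82) = 0.7556.
Terminal payoffs: V(4,0)=5.0000, V(4,1)=5.0000, V(4,2)=5.0000, V(4,3)=5.0000, V(4,4)=0.0000
  t=3,j=0: stock 60.6505 → up 77.0261 (V=5.0000), down 49.7334 (V=5.0000). Price 4.3103; hedge Δ=0.0000, bond B=4.3103.
  t=3,j=1: stock 93.9343 → up 119.2965 (V=5.0000), down 77.0261 (V=5.0000). Price 4.3103; hedge Δ=0.0000, bond B=4.3103.
  t=3,j=2: stock 145.4836 → up 184.7641 (V=5.0000), down 119.2965 (V=5.0000). Price 4.3103; hedge Δ=0.0000, bond B=4.3103.
  t=3,j=3: stock 225.3221 → up 286.1591 (V=0.0000), down 184.7641 (V=5.0000). Price 1.0536; hedge Δ=-0.0493, bond B=12.1648.
  t=2,j=0: stock 73.9640 → up 93.9343 (V=4.3103), down 60.6505 (V=4.3103). Price 3.7158; hedge Δ=0.0000, bond B=3.7158.
  t=2,j=1: stock 114.5540 → up 145.4836 (V=4.3103), down 93.9343 (V=4.3103). Price 3.7158; hedge Δ=0.0000, bond B=3.7158.
  t=2,j=2: stock 177.4190 → up 225.3221 (V=1.0536), down 145.4836 (V=4.3103). Price 1.5946; hedge Δ=-0.0408, bond B=8.8317.
  t=1,j=0: stock 90.2000 → up 114.5540 (V=3.7158), down 73.9640 (V=3.7158). Price 3.2033; hedge Δ=0.0000, bond B=3.2033.
  t=1,j=1: stock 139.7000 → up 177.4190 (V=1.5946), down 114.5540 (V=3.7158). Price 1.8216; hedge Δ=-0.0337, bond B=6.5355.
  t=0,j=0: stock 110.0000 → up 139.7000 (V=1.8216), down 90.2000 (V=3.2033). Price 1.8615; hedge Δ=-0.0279, bond B=4.9318.
Self-financing check: at every node Δ·S+B equals the discounted successor values.

(0,0): Delta=-0.0279 Bond=4.9318
(1,0): Delta=0.0000 Bond=3.2033
(1,1): Delta=-0.0337 Bond=6.5355
(2,0): Delta=0.0000 Bond=3.7158
(2,1): Delta=0.0000 Bond=3.7158
(2,2): Delta=-0.0408 Bond=8.8317
(3,0): Delta=0.0000 Bond=4.3103
(3,1): Delta=0.0000 Bond=4.3103
(3,2): Delta=0.0000 Bond=4.3103
(3,3): Delta=-0.0493 Bond=12.1648
V0=1.8615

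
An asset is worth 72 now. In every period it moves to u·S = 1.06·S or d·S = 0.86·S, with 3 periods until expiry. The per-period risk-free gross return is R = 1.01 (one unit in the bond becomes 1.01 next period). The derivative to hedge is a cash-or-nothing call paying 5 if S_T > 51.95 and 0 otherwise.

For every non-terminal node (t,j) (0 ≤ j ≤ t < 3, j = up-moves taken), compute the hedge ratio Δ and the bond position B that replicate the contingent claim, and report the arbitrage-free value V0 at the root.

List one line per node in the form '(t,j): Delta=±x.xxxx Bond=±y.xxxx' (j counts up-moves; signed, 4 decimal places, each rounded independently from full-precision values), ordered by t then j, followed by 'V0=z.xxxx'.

The replicating-portfolio and risk-neutral prices coincide; use p* = (1.01−0.86)/(1.06−0.86) = 0.7500 for the latter.
Terminal values V(3,·): V(3,0)=0.0000, V(3,1)=5.0000, V(3,2)=5.0000, V(3,3)=5.0000
  t=2,j=0: stock 53.2512 → up 56.4463 (V=5.0000), down 45.7960 (V=0.0000). Price 3.7129; hedge Δ=0.4695, bond B=-21.2871.
  t=2,j=1: stock 65.6352 → up 69.5733 (V=5.0000), down 56.4463 (V=5.0000). Price 4.9505; hedge Δ=0.0000, bond B=4.9505.
  t=2,j=2: stock 80.8992 → up 85.7532 (V=5.0000), down 69.5733 (V=5.0000). Price 4.9505; hedge Δ=0.0000, bond B=4.9505.
  t=1,j=0: stock 61.9200 → up 65.6352 (V=4.9505), down 53.2512 (V=3.7129). Price 4.5951; hedge Δ=0.0999, bond B=-1.5930.
  t=1,j=1: stock 76.3200 → up 80.8992 (V=4.9505), down 65.6352 (V=4.9505). Price 4.9015; hedge Δ=0.0000, bond B=4.9015.
  t=0,j=0: stock 72.0000 → up 76.3200 (V=4.9015), down 61.9200 (V=4.5951). Price 4.7771; hedge Δ=0.0213, bond B=3.2454.
Root portfolio cost Δ·72+B reproduces V0=4.7771.

(0,0): Delta=0.0213 Bond=3.2454
(1,0): Delta=0.0999 Bond=-1.5930
(1,1): Delta=0.0000 Bond=4.9015
(2,0): Delta=0.4695 Bond=-21.2871
(2,1): Delta=0.0000 Bond=4.9505
(2,2): Delta=0.0000 Bond=4.9505
V0=4.7771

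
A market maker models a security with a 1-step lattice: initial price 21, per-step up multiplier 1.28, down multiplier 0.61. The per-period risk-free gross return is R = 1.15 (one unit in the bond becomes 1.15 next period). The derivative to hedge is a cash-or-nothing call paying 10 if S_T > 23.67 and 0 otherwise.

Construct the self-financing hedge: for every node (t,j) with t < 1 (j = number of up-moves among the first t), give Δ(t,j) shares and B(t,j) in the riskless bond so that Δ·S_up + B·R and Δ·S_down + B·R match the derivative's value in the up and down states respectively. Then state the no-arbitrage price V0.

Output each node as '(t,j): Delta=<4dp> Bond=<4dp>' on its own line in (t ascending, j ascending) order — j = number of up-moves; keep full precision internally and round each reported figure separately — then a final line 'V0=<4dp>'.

(0,0): Delta=0.7107 Bond=-7.9169
V0=7.0084

The replicating-portfolio and risk-neutral prices coincide; use p* = (1.15−0.61)/(1.28−0.61) = 0.8060 for the latter.
Terminal values V(1,·): V(1,0)=0.0000, V(1,1)=10.0000
  t=0,j=0: stock 21.0000 → up 26.8800 (V=10.0000), down 12.8100 (V=0.0000). Price 7.0084; hedge Δ=0.7107, bond B=-7.9169.
Check: Δ(0,0)·S0 + B(0,0) = 7.0084 = V0.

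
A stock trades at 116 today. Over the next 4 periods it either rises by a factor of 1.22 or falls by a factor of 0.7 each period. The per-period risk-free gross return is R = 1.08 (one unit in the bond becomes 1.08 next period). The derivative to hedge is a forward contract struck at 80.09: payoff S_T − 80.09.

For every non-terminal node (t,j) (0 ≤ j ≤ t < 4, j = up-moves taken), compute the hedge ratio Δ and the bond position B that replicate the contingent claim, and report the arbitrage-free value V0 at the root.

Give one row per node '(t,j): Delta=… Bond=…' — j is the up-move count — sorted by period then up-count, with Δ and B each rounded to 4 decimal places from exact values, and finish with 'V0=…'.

(0,0): Delta=1.0000 Bond=-58.8685
(1,0): Delta=1.0000 Bond=-63.5780
(1,1): Delta=1.0000 Bond=-63.5780
(2,0): Delta=1.0000 Bond=-68.6643
(2,1): Delta=1.0000 Bond=-68.6643
(2,2): Delta=1.0000 Bond=-68.6643
(3,0): Delta=1.0000 Bond=-74.1574
(3,1): Delta=1.0000 Bond=-74.1574
(3,2): Delta=1.0000 Bond=-74.1574
(3,3): Delta=1.0000 Bond=-74.1574
V0=57.1315

Under the risk-neutral measure, an up-move has probability p* = (R−d)/(u−d) = 0.7308 and values discount at R = 1.08.
Payoff layer (t=4): V(4,0)=-52.2384, V(4,1)=-31.5486, V(4,2)=4.5107, V(4,3)=67.3569, V(4,4)=176.8888
  t=3,j=0: stock 39.7880 → up 48.5414 (V=-31.5486), down 27.8516 (V=-52.2384). Price -34.3694; hedge Δ=1.0000, bond B=-74.1574.
  t=3,j=1: stock 69.3448 → up 84.6007 (V=4.5107), down 48.5414 (V=-31.5486). Price -4.8126; hedge Δ=1.0000, bond B=-74.1574.
  t=3,j=2: stock 120.8581 → up 147.4469 (V=67.3569), down 84.6007 (V=4.5107). Price 46.7007; hedge Δ=1.0000, bond B=-74.1574.
  t=3,j=3: stock 210.6384 → up 256.9788 (V=176.8888), down 147.4469 (V=67.3569). Price 136.4810; hedge Δ=1.0000, bond B=-74.1574.
  t=2,j=0: stock 56.8400 → up 69.3448 (V=-4.8126), down 39.7880 (V=-34.3694). Price -11.8243; hedge Δ=1.0000, bond B=-68.6643.
  t=2,j=1: stock 99.0640 → up 120.8581 (V=46.7007), down 69.3448 (V=-4.8126). Price 30.3997; hedge Δ=1.0000, bond B=-68.6643.
  t=2,j=2: stock 172.6544 → up 210.6384 (V=136.4810), down 120.8581 (V=46.7007). Price 103.9901; hedge Δ=1.0000, bond B=-68.6643.
  t=1,j=0: stock 81.2000 → up 99.0640 (V=30.3997), down 56.8400 (V=-11.8243). Price 17.6220; hedge Δ=1.0000, bond B=-63.5780.
  t=1,j=1: stock 141.5200 → up 172.6544 (V=103.9901), down 99.0640 (V=30.3997). Price 77.9420; hedge Δ=1.0000, bond B=-63.5780.
  t=0,j=0: stock 116.0000 → up 141.5200 (V=77.9420), down 81.2000 (V=17.6220). Price 57.1315; hedge Δ=1.0000, bond B=-58.8685.
Self-financing check: at every node Δ·S+B equals the discounted successor values.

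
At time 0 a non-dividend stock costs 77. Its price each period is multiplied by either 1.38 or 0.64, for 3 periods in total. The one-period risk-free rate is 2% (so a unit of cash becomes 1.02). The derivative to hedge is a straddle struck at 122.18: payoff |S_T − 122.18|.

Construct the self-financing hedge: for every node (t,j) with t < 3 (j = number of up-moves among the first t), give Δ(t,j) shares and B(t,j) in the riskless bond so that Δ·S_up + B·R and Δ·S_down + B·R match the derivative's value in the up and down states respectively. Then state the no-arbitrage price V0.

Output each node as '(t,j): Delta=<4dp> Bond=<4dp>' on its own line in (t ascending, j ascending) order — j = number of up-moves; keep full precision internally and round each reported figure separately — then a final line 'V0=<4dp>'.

No-arbitrage ⇒ martingale measure with p* = (R−d)/(u−d) = 0.5135.
Payoff layer (t=3): V(3,0)=101.9949, V(3,1)=78.6559, V(3,2)=28.3312, V(3,3)=80.1815
  t=2,j=0: stock 31.5392 → up 43.5241 (V=78.6559), down 20.1851 (V=101.9949). Price 88.2451; hedge Δ=-1.0000, bond B=119.7843.
  t=2,j=1: stock 68.0064 → up 93.8488 (V=28.3312), down 43.5241 (V=78.6559). Price 51.7779; hedge Δ=-1.0000, bond B=119.7843.
  t=2,j=2: stock 146.6388 → up 202.3615 (V=80.1815), down 93.8488 (V=28.3312). Price 53.8794; hedge Δ=0.4778, bond B=-16.1886.
  t=1,j=0: stock 49.2800 → up 68.0064 (V=51.7779), down 31.5392 (V=88.2451). Price 68.1556; hedge Δ=-1.0000, bond B=117.4356.
  t=1,j=1: stock 106.2600 → up 146.6388 (V=53.8794), down 68.0064 (V=51.7779). Price 51.8207; hedge Δ=0.0267, bond B=48.9808.
  t=0,j=0: stock 77.0000 → up 106.2600 (V=51.8207), down 49.2800 (V=68.1556). Price 58.5955; hedge Δ=-0.2867, bond B=80.6697.
Each (Δ,B) replicates both successor values, so the strategy is self-financing and V0 is arbitrage-free.

(0,0): Delta=-0.2867 Bond=80.6697
(1,0): Delta=-1.0000 Bond=117.4356
(1,1): Delta=0.0267 Bond=48.9808
(2,0): Delta=-1.0000 Bond=119.7843
(2,1): Delta=-1.0000 Bond=119.7843
(2,2): Delta=0.4778 Bond=-16.1886
V0=58.5955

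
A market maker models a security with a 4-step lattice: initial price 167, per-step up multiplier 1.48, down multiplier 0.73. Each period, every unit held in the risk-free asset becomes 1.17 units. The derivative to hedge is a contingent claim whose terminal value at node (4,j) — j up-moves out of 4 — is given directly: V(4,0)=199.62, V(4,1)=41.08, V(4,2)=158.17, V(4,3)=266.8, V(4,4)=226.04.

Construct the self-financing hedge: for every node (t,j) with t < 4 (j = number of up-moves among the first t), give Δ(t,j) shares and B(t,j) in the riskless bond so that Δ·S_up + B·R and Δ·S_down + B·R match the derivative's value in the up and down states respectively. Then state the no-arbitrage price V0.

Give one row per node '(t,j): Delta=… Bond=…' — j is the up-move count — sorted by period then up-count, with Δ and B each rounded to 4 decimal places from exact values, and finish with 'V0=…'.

(0,0): Delta=0.3098 Bond=46.6080
(1,0): Delta=0.5360 Bond=26.9516
(1,1): Delta=0.2312 Bond=73.9626
(2,0): Delta=0.0405 Bond=75.6310
(2,1): Delta=0.7082 Bond=0.4646
(2,2): Delta=0.0654 Bond=147.1776
(3,0): Delta=-3.2538 Bond=302.5062
(3,1): Delta=1.1853 Bond=-62.2971
(3,2): Delta=0.5424 Bond=44.8178
(3,3): Delta=-0.1004 Bond=261.9428
V0=98.3417

Risk-neutral probability p* = (R−d)/(u−d) = (1.17−0.73)/(1.48−0.73) = 0.5867.
Payoff layer (t=4): V(4,0)=199.6200, V(4,1)=41.0800, V(4,2)=158.1700, V(4,3)=266.8000, V(4,4)=226.0400
Node (3,0) S=64.9658: V=(p*·41.0800+(1−p*)·199.6200)/1.17=91.1195; Δ=(41.0800−199.6200)/(96.1494−47.4251)=-3.2538; B=V−Δ·S=302.5062
Node (3,1) S=131.7116: V=(p*·158.1700+(1−p*)·41.0800)/1.17=93.8229; Δ=(158.1700−41.0800)/(194.9331−96.1494)=1.1853; B=V−Δ·S=-62.2971
Node (3,2) S=267.0317: V=(p*·266.8000+(1−p*)·158.1700)/1.17=189.6578; Δ=(266.8000−158.1700)/(395.2069−194.9331)=0.5424; B=V−Δ·S=44.8178
Node (3,3) S=541.3793: V=(p*·226.0400+(1−p*)·266.8000)/1.17=207.5961; Δ=(226.0400−266.8000)/(801.2413−395.2069)=-0.1004; B=V−Δ·S=261.9428
Node (2,0) S=88.9943: V=(p*·93.8229+(1−p*)·91.1195)/1.17=79.2355; Δ=(93.8229−91.1195)/(131.7116−64.9658)=0.0405; B=V−Δ·S=75.6310
Node (2,1) S=180.4268: V=(p*·189.6578+(1−p*)·93.8229)/1.17=128.2445; Δ=(189.6578−93.8229)/(267.0317−131.7116)=0.7082; B=V−Δ·S=0.4646
Node (2,2) S=365.7968: V=(p*·207.5961+(1−p*)·189.6578)/1.17=171.0954; Δ=(207.5961−189.6578)/(541.3793−267.0317)=0.0654; B=V−Δ·S=147.1776
Node (1,0) S=121.9100: V=(p*·128.2445+(1−p*)·79.2355)/1.17=92.2969; Δ=(128.2445−79.2355)/(180.4268−88.9943)=0.5360; B=V−Δ·S=26.9516
Node (1,1) S=247.1600: V=(p*·171.0954+(1−p*)·128.2445)/1.17=131.0972; Δ=(171.0954−128.2445)/(365.7968−180.4268)=0.2312; B=V−Δ·S=73.9626
Node (0,0) S=167.0000: V=(p*·131.0972+(1−p*)·92.2969)/1.17=98.3417; Δ=(131.0972−92.2969)/(247.1600−121.9100)=0.3098; B=V−Δ·S=46.6080
Each (Δ,B) replicates both successor values, so the strategy is self-financing and V0 is arbitrage-free.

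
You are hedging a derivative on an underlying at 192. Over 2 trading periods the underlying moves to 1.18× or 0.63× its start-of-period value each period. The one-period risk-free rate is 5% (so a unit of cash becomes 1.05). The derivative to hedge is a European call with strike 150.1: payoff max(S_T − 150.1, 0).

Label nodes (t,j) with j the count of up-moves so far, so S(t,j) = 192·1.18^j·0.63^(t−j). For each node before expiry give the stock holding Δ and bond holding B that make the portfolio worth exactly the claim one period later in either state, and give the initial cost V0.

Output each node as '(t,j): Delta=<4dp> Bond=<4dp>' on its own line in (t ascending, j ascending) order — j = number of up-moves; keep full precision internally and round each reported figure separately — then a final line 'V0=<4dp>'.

(0,0): Delta=0.8074 Bond=-93.0175
(1,0): Delta=0.0000 Bond=0.0000
(1,1): Delta=0.9409 Bond=-127.8991
V0=62.0117

No-arbitrage ⇒ martingale measure with p* = (R−d)/(u−d) = 0.7636.
Terminal payoffs: V(2,0)=0.0000, V(2,1)=0.0000, V(2,2)=117.2408
(1,0): S=120.9600. Δ = (V_up−V_dn)/(S_up−S_dn) = (0.0000−0.0000)/(142.7328−76.2048) = 0.0000. V = [p*·0.0000 + (1−p*)·0.0000]/1.05 = 0.0000. B = V − Δ·S = 0.0000.
(1,1): S=226.5600. Δ = (V_up−V_dn)/(S_up−S_dn) = (117.2408−0.0000)/(267.3408−142.7328) = 0.9409. V = [p*·117.2408 + (1−p*)·0.0000]/1.05 = 85.2660. B = V − Δ·S = -127.8991.
(0,0): S=192.0000. Δ = (V_up−V_dn)/(S_up−S_dn) = (85.2660−0.0000)/(226.5600−120.9600) = 0.8074. V = [p*·85.2660 + (1−p*)·0.0000]/1.05 = 62.0117. B = V − Δ·S = -93.0175.
Self-financing check: at every node Δ·S+B equals the discounted successor values.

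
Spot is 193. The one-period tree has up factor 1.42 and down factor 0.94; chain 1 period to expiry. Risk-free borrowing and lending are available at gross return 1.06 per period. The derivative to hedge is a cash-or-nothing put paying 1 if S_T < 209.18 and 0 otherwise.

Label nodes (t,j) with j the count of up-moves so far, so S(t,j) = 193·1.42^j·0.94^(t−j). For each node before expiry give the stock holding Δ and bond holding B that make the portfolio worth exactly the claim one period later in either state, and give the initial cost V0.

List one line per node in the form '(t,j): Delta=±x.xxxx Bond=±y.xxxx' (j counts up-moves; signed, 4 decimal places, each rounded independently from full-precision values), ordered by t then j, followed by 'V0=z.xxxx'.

Since d<R<u, set p* = (R−d)/(u−d) = 0.2500; price each node as the discounted p*-expectation of its children.
Payoff layer (t=1): V(1,0)=1.0000, V(1,1)=0.0000
  t=0,j=0: stock 193.0000 → up 274.0600 (V=0.0000), down 181.4200 (V=1.0000). Price 0.7075; hedge Δ=-0.0108, bond B=2.7909.
The time-0 hedge costs 0.7075, which is the no-arbitrage price.

(0,0): Delta=-0.0108 Bond=2.7909
V0=0.7075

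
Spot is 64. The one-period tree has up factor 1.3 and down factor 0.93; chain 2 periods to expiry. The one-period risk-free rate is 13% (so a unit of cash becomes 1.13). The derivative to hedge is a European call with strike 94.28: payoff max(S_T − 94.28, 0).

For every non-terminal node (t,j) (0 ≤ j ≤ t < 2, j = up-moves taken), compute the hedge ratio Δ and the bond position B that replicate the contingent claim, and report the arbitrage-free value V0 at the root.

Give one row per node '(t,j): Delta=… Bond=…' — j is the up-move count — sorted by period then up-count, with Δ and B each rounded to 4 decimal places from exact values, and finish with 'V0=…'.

Since d<R<u, set p* = (R−d)/(u−d) = 0.5405; price each node as the discounted p*-expectation of its children.
Terminal values V(2,·): V(2,0)=0.0000, V(2,1)=0.0000, V(2,2)=13.8800
  t=1,j=0: stock 59.5200 → up 77.3760 (V=0.0000), down 55.3536 (V=0.0000). Price 0.0000; hedge Δ=0.0000, bond B=0.0000.
  t=1,j=1: stock 83.2000 → up 108.1600 (V=13.8800), down 77.3760 (V=0.0000). Price 6.6396; hedge Δ=0.4509, bond B=-30.8740.
  t=0,j=0: stock 64.0000 → up 83.2000 (V=6.6396), down 59.5200 (V=0.0000). Price 3.1761; hedge Δ=0.2804, bond B=-14.7687.
Self-financing check: at every node Δ·S+B equals the discounted successor values.

(0,0): Delta=0.2804 Bond=-14.7687
(1,0): Delta=0.0000 Bond=0.0000
(1,1): Delta=0.4509 Bond=-30.8740
V0=3.1761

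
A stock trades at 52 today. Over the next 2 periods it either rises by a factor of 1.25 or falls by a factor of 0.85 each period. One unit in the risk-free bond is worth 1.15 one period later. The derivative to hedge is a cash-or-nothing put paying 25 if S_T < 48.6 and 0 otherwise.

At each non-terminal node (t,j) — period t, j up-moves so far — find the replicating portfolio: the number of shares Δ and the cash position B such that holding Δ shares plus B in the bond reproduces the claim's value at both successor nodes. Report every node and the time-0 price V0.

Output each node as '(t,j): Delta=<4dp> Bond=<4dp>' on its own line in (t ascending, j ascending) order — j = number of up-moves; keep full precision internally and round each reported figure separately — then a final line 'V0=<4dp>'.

The replicating-portfolio and risk-neutral prices coincide; use p* = (1.15−0.85)/(1.25−0.85) = 0.7500 for the latter.
Terminal payoffs: V(2,0)=25.0000, V(2,1)=0.0000, V(2,2)=0.0000
  t=1,j=0: stock 44.2000 → up 55.2500 (V=0.0000), down 37.5700 (V=25.0000). Price 5.4348; hedge Δ=-1.4140, bond B=67.9348.
  t=1,j=1: stock 65.0000 → up 81.2500 (V=0.0000), down 55.2500 (V=0.0000). Price 0.0000; hedge Δ=0.0000, bond B=0.0000.
  t=0,j=0: stock 52.0000 → up 65.0000 (V=0.0000), down 44.2000 (V=5.4348). Price 1.1815; hedge Δ=-0.2613, bond B=14.7684.
Root portfolio cost Δ·52+B reproduces V0=1.1815.

(0,0): Delta=-0.2613 Bond=14.7684
(1,0): Delta=-1.4140 Bond=67.9348
(1,1): Delta=0.0000 Bond=0.0000
V0=1.1815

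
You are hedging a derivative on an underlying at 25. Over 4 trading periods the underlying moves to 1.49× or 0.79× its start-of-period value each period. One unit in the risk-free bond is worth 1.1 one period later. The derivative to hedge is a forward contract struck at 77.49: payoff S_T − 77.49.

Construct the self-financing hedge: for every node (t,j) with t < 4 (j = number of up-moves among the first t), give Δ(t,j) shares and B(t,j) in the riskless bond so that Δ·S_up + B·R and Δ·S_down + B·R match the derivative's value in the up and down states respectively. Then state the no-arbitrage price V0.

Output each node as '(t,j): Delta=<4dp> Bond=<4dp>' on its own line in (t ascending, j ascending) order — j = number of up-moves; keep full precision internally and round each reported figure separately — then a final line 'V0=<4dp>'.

Under the risk-neutral measure, an up-move has probability p* = (R−d)/(u−d) = 0.4429 and values discount at R = 1.1.
At expiry t=4: V(4,0)=-67.7525, V(4,1)=-59.1243, V(4,2)=-42.8509, V(4,3)=-12.1580, V(4,4)=45.7311
Node (3,0) S=12.3260: V=(p*·-59.1243+(1−p*)·-67.7525)/1.1=-58.1195; Δ=(-59.1243−-67.7525)/(18.3657−9.7375)=1.0000; B=V−Δ·S=-70.4455
Node (3,1) S=23.2477: V=(p*·-42.8509+(1−p*)·-59.1243)/1.1=-47.1977; Δ=(-42.8509−-59.1243)/(34.6391−18.3657)=1.0000; B=V−Δ·S=-70.4455
Node (3,2) S=43.8470: V=(p*·-12.1580+(1−p*)·-42.8509)/1.1=-26.5985; Δ=(-12.1580−-42.8509)/(65.3320−34.6391)=1.0000; B=V−Δ·S=-70.4455
Node (3,3) S=82.6987: V=(p*·45.7311+(1−p*)·-12.1580)/1.1=12.2533; Δ=(45.7311−-12.1580)/(123.2211−65.3320)=1.0000; B=V−Δ·S=-70.4455
Node (2,0) S=15.6025: V=(p*·-47.1977+(1−p*)·-58.1195)/1.1=-48.4388; Δ=(-47.1977−-58.1195)/(23.2477−12.3260)=1.0000; B=V−Δ·S=-64.0413
Node (2,1) S=29.4275: V=(p*·-26.5985+(1−p*)·-47.1977)/1.1=-34.6138; Δ=(-26.5985−-47.1977)/(43.8470−23.2477)=1.0000; B=V−Δ·S=-64.0413
Node (2,2) S=55.5025: V=(p*·12.2533+(1−p*)·-26.5985)/1.1=-8.5388; Δ=(12.2533−-26.5985)/(82.6987−43.8470)=1.0000; B=V−Δ·S=-64.0413
Node (1,0) S=19.7500: V=(p*·-34.6138+(1−p*)·-48.4388)/1.1=-38.4694; Δ=(-34.6138−-48.4388)/(29.4275−15.6025)=1.0000; B=V−Δ·S=-58.2194
Node (1,1) S=37.2500: V=(p*·-8.5388+(1−p*)·-34.6138)/1.1=-20.9694; Δ=(-8.5388−-34.6138)/(55.5025−29.4275)=1.0000; B=V−Δ·S=-58.2194
Node (0,0) S=25.0000: V=(p*·-20.9694+(1−p*)·-38.4694)/1.1=-27.9267; Δ=(-20.9694−-38.4694)/(37.2500−19.7500)=1.0000; B=V−Δ·S=-52.9267
The time-0 hedge costs -27.9267, which is the no-arbitrage price.

(0,0): Delta=1.0000 Bond=-52.9267
(1,0): Delta=1.0000 Bond=-58.2194
(1,1): Delta=1.0000 Bond=-58.2194
(2,0): Delta=1.0000 Bond=-64.0413
(2,1): Delta=1.0000 Bond=-64.0413
(2,2): Delta=1.0000 Bond=-64.0413
(3,0): Delta=1.0000 Bond=-70.4455
(3,1): Delta=1.0000 Bond=-70.4455
(3,2): Delta=1.0000 Bond=-70.4455
(3,3): Delta=1.0000 Bond=-70.4455
V0=-27.9267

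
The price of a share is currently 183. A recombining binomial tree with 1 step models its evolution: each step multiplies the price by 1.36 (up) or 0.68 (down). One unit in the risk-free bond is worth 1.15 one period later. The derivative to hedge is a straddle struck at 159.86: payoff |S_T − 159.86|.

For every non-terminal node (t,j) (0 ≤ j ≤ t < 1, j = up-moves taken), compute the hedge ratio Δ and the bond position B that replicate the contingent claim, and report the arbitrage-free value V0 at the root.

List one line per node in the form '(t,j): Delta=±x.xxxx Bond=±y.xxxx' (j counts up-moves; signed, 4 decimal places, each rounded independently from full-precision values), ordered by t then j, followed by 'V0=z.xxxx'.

Under the risk-neutral measure, an up-move has probability p* = (R−d)/(u−d) = 0.6912 and values discount at R = 1.15.
Terminal values V(1,·): V(1,0)=35.4200, V(1,1)=89.0200
(0,0): S=183.0000. Δ = (V_up−V_dn)/(S_up−S_dn) = (89.0200−35.4200)/(248.8800−124.4400) = 0.4307. V = [p*·89.0200 + (1−p*)·35.4200]/1.15 = 63.0148. B = V − Δ·S = -15.8087.
Self-financing check: at every node Δ·S+B equals the discounted successor values.

(0,0): Delta=0.4307 Bond=-15.8087
V0=63.0148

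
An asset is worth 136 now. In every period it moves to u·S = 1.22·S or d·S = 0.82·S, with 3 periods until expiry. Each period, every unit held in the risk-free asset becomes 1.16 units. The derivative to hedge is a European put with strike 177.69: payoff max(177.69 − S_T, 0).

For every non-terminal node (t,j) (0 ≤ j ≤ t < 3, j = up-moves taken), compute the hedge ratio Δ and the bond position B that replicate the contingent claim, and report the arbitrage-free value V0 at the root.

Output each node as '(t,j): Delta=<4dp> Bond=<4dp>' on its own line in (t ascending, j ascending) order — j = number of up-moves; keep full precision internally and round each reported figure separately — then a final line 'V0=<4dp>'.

The replicating-portfolio and risk-neutral prices coincide; use p* = (1.16−0.82)/(1.22−0.82) = 0.8500 for the latter.
Terminal payoffs: V(3,0)=102.7040, V(3,1)=66.1254, V(3,2)=11.7036, V(3,3)=0.0000
  t=2,j=0: stock 91.4464 → up 111.5646 (V=66.1254), down 74.9860 (V=102.7040). Price 61.7346; hedge Δ=-1.0000, bond B=153.1810.
  t=2,j=1: stock 136.0544 → up 165.9864 (V=11.7036), down 111.5646 (V=66.1254). Price 17.1266; hedge Δ=-1.0000, bond B=153.1810.
  t=2,j=2: stock 202.4224 → up 246.9553 (V=0.0000), down 165.9864 (V=11.7036). Price 1.5134; hedge Δ=-0.1445, bond B=30.7725.
  t=1,j=0: stock 111.5200 → up 136.0544 (V=17.1266), down 91.4464 (V=61.7346). Price 20.5326; hedge Δ=-1.0000, bond B=132.0526.
  t=1,j=1: stock 165.9200 → up 202.4224 (V=1.5134), down 136.0544 (V=17.1266). Price 3.3236; hedge Δ=-0.2353, bond B=42.3567.
  t=0,j=0: stock 136.0000 → up 165.9200 (V=3.3236), down 111.5200 (V=20.5326). Price 5.0905; hedge Δ=-0.3163, bond B=48.1130.
The time-0 hedge costs 5.0905, which is the no-arbitrage price.

(0,0): Delta=-0.3163 Bond=48.1130
(1,0): Delta=-1.0000 Bond=132.0526
(1,1): Delta=-0.2353 Bond=42.3567
(2,0): Delta=-1.0000 Bond=153.1810
(2,1): Delta=-1.0000 Bond=153.1810
(2,2): Delta=-0.1445 Bond=30.7725
V0=5.0905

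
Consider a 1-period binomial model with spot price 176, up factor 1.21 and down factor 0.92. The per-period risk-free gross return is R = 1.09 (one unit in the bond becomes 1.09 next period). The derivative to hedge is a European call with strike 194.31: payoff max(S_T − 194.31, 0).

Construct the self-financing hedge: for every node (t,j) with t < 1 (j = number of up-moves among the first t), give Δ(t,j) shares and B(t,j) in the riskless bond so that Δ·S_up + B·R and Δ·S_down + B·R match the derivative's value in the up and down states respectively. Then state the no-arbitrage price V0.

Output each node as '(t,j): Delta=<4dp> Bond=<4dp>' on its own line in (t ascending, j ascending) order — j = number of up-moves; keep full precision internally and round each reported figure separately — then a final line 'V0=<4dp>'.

The replicating-portfolio and risk-neutral prices coincide; use p* = (1.09−0.92)/(1.21−0.92) = 0.5862 for the latter.
Terminal payoffs: V(1,0)=0.0000, V(1,1)=18.6500
  t=0,j=0: stock 176.0000 → up 212.9600 (V=18.6500), down 161.9200 (V=0.0000). Price 10.0301; hedge Δ=0.3654, bond B=-54.2803.
The time-0 hedge costs 10.0301, which is the no-arbitrage price.

(0,0): Delta=0.3654 Bond=-54.2803
V0=10.0301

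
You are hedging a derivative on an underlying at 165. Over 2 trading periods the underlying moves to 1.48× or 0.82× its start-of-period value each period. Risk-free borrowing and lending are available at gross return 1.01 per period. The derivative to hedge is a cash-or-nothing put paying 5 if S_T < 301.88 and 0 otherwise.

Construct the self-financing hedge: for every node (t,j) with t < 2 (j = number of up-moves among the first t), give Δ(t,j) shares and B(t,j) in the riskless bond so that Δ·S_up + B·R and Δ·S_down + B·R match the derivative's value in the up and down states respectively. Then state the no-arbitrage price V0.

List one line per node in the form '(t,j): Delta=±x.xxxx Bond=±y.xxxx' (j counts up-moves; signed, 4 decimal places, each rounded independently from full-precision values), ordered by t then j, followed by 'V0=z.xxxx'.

(0,0): Delta=-0.0131 Bond=6.6546
(1,0): Delta=0.0000 Bond=4.9505
(1,1): Delta=-0.0310 Bond=11.1011
V0=4.4953

The replicating-portfolio and risk-neutral prices coincide; use p* = (1.01−0.82)/(1.48−0.82) = 0.2879 for the latter.
Payoff layer (t=2): V(2,0)=5.0000, V(2,1)=5.0000, V(2,2)=0.0000
(1,0): S=135.3000. Δ = (V_up−V_dn)/(S_up−S_dn) = (5.0000−5.0000)/(200.2440−110.9460) = 0.0000. V = [p*·5.0000 + (1−p*)·5.0000]/1.01 = 4.9505. B = V − Δ·S = 4.9505.
(1,1): S=244.2000. Δ = (V_up−V_dn)/(S_up−S_dn) = (0.0000−5.0000)/(361.4160−200.2440) = -0.0310. V = [p*·0.0000 + (1−p*)·5.0000]/1.01 = 3.5254. B = V − Δ·S = 11.1011.
(0,0): S=165.0000. Δ = (V_up−V_dn)/(S_up−S_dn) = (3.5254−4.9505)/(244.2000−135.3000) = -0.0131. V = [p*·3.5254 + (1−p*)·4.9505]/1.01 = 4.4953. B = V − Δ·S = 6.6546.
Self-financing check: at every node Δ·S+B equals the discounted successor values.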